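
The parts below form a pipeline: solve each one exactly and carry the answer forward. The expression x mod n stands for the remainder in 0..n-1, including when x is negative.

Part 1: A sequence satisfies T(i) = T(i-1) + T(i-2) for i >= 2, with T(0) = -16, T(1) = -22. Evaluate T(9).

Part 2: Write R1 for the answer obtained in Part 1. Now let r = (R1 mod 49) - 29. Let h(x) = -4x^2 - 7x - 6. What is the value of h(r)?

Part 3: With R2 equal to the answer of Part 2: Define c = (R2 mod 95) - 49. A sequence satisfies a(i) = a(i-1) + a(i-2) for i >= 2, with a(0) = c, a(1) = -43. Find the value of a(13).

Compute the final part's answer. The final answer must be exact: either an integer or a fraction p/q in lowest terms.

Part 1: T(2) = 1*(-22) + 1*(-16) = -38; iterating: T(2)=-38, T(3)=-60, T(4)=-98, T(5)=-158, T(6)=-256, T(7)=-414, T(8)=-670, T(9)=-1084; answer -1084
Part 2: R1 = -1084; r = 14; -4*(14)^2 - 7*(14)^1 - 6 = (-784) + (-98) + (-6) = -888; answer -888
Part 3: R2 = -888; c = 13; a(2) = 1*(-43) + 1*(13) = -30; iterating: a(2)=-30, a(3)=-73, a(4)=-103, a(5)=-176, a(6)=-279, a(7)=-455, a(8)=-734, a(9)=-1189, a(10)=-1923, a(11)=-3112, a(12)=-5035, a(13)=-8147; answer -8147

-8147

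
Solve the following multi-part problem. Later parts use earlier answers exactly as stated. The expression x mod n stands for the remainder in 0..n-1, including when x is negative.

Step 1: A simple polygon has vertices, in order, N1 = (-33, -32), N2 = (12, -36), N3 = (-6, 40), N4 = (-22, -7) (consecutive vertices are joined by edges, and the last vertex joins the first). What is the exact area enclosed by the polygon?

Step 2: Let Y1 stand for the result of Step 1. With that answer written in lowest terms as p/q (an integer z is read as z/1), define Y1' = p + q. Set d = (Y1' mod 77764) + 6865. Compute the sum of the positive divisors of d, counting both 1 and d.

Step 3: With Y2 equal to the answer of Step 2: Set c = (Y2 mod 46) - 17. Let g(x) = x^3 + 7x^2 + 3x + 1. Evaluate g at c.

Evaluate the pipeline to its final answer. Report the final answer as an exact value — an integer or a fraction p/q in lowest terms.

Step 1: cross terms: (-33*-36 - 12*-32)=1572, (12*40 - -6*-36)=264, (-6*-7 - -22*40)=922, (-22*-32 - -33*-7)=473; twice the area = |3231| = 3231; area = 3231/2; answer 3231/2
Step 2: Y1 = 3231/2; threaded value p + q = 3233; d = 10098; 10098 = 2 * 3^3 * 11 * 17; sigma = (1 + 2) * (1 + 3 + 9 + 27) * (1 + 11) * (1 + 17) = 3 * 40 * 12 * 18 = 25920; answer 25920
Step 3: Y2 = 25920; c = 5; 1*(5)^3 + 7*(5)^2 + 3*(5)^1 + 1 = (125) + (175) + (15) + (1) = 316; answer 316

316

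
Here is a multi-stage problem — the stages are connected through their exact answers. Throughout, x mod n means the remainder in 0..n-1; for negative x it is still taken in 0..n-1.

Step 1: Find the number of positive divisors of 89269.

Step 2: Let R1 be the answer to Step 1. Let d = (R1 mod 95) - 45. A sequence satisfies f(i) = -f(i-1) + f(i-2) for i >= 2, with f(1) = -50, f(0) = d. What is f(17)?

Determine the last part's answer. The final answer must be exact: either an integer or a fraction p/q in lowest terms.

Step 1: 89269 is prime, so its only divisors are 1 and 89269; count = 2; answer 2
Step 2: R1 = 2; d = -43; f(2) = -1*(-50) + 1*(-43) = 7; iterating: f(2)=7, f(3)=-57, f(4)=64, f(5)=-121, f(6)=185, f(7)=-306, f(8)=491, f(9)=-797, f(10)=1288, f(11)=-2085, f(12)=3373, f(13)=-5458, f(14)=8831, f(15)=-14289, f(16)=23120, f(17)=-37409; answer -37409

-37409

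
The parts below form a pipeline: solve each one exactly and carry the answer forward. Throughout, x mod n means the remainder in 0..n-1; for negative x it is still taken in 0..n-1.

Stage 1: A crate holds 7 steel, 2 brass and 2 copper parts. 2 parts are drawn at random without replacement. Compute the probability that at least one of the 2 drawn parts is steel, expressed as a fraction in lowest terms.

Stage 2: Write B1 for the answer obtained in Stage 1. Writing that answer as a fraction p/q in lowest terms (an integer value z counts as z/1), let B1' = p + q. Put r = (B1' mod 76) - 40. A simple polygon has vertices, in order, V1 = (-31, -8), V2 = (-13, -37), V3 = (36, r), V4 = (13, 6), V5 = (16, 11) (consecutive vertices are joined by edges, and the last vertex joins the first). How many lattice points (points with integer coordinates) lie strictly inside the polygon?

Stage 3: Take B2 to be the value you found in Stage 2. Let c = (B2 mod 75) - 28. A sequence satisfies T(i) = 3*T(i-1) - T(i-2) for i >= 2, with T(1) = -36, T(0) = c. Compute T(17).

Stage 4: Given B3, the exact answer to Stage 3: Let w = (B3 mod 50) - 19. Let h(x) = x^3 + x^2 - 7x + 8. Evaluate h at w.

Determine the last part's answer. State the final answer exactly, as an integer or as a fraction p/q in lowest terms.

Stage 1: total draws C(11,2) = 55; complement C(4,2) = 6; favorable 55 - 6 = 49; P = 49/55; answer 49/55
Stage 2: B1 = 49/55; threaded value p + q = 104; r = -12; cross terms: (-31*-37 - -13*-8)=1043, (-13*-12 - 36*-37)=1488, (36*6 - 13*-12)=372, (13*11 - 16*6)=47, (16*-8 - -31*11)=213; twice the area = |3163| = 3163; area = 3163/2; boundary points = 1 + 1 + 1 + 1 + 1 = 5; strictly interior points = area - boundary/2 + 1 = 1580; answer 1580
Stage 3: B2 = 1580; c = -23; T(2) = 3*(-36) - 1*(-23) = -85; iterating: T(2)=-85, T(3)=-219, T(4)=-572, T(5)=-1497, T(6)=-3919, T(7)=-10260, T(8)=-26861, T(9)=-70323, T(10)=-184108, T(11)=-482001, T(12)=-1261895, T(13)=-3303684, T(14)=-8649157, T(15)=-22643787, T(16)=-59282204, T(17)=-155202825; answer -155202825
Stage 4: B3 = -155202825; w = 6; 1*(6)^3 + 1*(6)^2 - 7*(6)^1 + 8 = (216) + (36) + (-42) + (8) = 218; answer 218

218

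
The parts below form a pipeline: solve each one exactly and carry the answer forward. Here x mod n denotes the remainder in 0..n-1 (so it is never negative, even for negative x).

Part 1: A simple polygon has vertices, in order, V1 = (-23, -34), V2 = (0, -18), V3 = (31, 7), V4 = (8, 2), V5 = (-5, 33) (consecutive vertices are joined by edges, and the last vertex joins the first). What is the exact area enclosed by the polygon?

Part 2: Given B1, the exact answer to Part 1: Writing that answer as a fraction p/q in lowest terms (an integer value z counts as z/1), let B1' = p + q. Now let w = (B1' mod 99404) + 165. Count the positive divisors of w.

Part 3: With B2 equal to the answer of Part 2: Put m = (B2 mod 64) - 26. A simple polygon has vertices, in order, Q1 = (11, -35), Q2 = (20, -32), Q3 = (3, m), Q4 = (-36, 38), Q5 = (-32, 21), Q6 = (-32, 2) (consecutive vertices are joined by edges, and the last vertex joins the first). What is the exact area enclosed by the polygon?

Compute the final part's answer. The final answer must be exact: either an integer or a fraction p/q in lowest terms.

802

Part 1: cross terms: (-23*-18 - 0*-34)=414, (0*7 - 31*-18)=558, (31*2 - 8*7)=6, (8*33 - -5*2)=274, (-5*-34 - -23*33)=929; twice the area = |2181| = 2181; area = 2181/2; answer 2181/2
Part 2: B1 = 2181/2; threaded value p + q = 2183; w = 2348; 2348 = 2^2 * 587; number of divisors = (2+1) * (1+1) = 6; answer 6
Part 3: B2 = 6; m = -20; cross terms: (11*-32 - 20*-35)=348, (20*-20 - 3*-32)=-304, (3*38 - -36*-20)=-606, (-36*21 - -32*38)=460, (-32*2 - -32*21)=608, (-32*-35 - 11*2)=1098; twice the area = |1604| = 1604; area = 802; answer 802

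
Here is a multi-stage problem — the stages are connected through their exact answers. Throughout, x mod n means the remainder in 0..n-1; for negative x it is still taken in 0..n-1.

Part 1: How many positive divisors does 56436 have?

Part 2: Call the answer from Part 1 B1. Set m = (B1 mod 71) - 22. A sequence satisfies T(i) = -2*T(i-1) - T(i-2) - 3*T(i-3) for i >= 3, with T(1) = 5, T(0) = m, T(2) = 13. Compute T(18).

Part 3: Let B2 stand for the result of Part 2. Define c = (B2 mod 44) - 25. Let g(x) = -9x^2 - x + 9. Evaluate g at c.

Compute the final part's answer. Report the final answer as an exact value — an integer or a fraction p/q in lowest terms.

Part 1: 56436 = 2^2 * 3 * 4703; number of divisors = (2+1) * (1+1) * (1+1) = 12; answer 12
Part 2: B1 = 12; m = -10; T(3) = -2*(13) - 1*(5) - 3*(-10) = -1; iterating: T(3)=-1, T(4)=-26, T(5)=14, T(6)=1, T(7)=62, T(8)=-167, T(9)=269, T(10)=-557, T(11)=1346, T(12)=-2942, T(13)=6209, T(14)=-13514, T(15)=29645, T(16)=-64403, T(17)=139703, T(18)=-303938; answer -303938
Part 3: B2 = -303938; c = -11; -9*(-11)^2 - 1*(-11)^1 + 9 = (-1089) + (11) + (9) = -1069; answer -1069

-1069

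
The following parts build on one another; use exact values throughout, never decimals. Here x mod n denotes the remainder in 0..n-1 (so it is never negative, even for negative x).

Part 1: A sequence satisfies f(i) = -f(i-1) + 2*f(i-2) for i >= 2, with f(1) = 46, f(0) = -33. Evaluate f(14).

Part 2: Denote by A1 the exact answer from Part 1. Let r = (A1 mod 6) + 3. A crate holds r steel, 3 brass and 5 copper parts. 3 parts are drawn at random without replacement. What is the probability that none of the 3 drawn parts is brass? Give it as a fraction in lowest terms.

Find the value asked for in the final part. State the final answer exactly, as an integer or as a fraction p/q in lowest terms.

Part 1: f(2) = -1*(46) + 2*(-33) = -112; iterating: f(2)=-112, f(3)=204, f(4)=-428, f(5)=836, f(6)=-1692, f(7)=3364, f(8)=-6748, f(9)=13476, f(10)=-26972, f(11)=53924, f(12)=-107868, f(13)=215716, f(14)=-431452; answer -431452
Part 2: A1 = -431452; r = 5; total draws C(13,3) = 286; favorable C(10,3) = 120; P = 60/143; answer 60/143

60/143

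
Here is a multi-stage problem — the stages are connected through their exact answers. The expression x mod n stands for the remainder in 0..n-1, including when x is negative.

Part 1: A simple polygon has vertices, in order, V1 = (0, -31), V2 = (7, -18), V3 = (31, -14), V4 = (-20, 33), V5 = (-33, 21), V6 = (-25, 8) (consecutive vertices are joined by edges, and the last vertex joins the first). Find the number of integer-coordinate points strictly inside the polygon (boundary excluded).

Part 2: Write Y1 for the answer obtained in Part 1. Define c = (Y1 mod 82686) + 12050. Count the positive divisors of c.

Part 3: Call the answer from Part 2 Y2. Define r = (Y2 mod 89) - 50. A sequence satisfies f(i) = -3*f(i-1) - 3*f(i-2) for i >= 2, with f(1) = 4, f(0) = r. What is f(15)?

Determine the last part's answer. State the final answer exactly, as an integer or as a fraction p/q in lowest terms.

-284310

Part 1: cross terms: (0*-18 - 7*-31)=217, (7*-14 - 31*-18)=460, (31*33 - -20*-14)=743, (-20*21 - -33*33)=669, (-33*8 - -25*21)=261, (-25*-31 - 0*8)=775; twice the area = |3125| = 3125; area = 3125/2; boundary points = 1 + 4 + 1 + 1 + 1 + 1 = 9; strictly interior points = area - boundary/2 + 1 = 1559; answer 1559
Part 2: Y1 = 1559; c = 13609; 13609 = 31 * 439; number of divisors = (1+1) * (1+1) = 4; answer 4
Part 3: Y2 = 4; r = -46; f(2) = -3*(4) - 3*(-46) = 126; iterating: f(2)=126, f(3)=-390, f(4)=792, f(5)=-1206, f(6)=1242, f(7)=-108, f(8)=-3402, f(9)=10530, f(10)=-21384, f(11)=32562, f(12)=-33534, f(13)=2916, f(14)=91854, f(15)=-284310; answer -284310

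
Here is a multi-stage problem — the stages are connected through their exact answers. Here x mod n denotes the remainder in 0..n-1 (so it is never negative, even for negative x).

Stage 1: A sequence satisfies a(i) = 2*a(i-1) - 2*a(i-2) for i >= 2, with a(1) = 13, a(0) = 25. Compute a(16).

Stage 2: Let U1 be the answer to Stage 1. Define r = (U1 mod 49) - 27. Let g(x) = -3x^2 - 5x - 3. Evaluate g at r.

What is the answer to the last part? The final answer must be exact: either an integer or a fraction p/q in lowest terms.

-45

Stage 1: a(2) = 2*(13) - 2*(25) = -24; iterating: a(2)=-24, a(3)=-74, a(4)=-100, a(5)=-52, a(6)=96, a(7)=296, a(8)=400, a(9)=208, a(10)=-384, a(11)=-1184, a(12)=-1600, a(13)=-832, a(14)=1536, a(15)=4736, a(16)=6400; answer 6400
Stage 2: U1 = 6400; r = 3; -3*(3)^2 - 5*(3)^1 - 3 = (-27) + (-15) + (-3) = -45; answer -45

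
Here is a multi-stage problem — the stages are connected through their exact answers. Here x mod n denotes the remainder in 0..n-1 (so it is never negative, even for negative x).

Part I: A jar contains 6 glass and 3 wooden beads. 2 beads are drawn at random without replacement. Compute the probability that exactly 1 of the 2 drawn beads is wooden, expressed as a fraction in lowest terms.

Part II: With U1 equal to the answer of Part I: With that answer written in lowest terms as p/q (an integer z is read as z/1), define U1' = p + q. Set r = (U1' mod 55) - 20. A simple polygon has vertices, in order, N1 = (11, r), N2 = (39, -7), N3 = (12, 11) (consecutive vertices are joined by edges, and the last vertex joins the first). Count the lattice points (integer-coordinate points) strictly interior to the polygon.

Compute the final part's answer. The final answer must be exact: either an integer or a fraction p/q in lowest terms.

Part I: total draws C(9,2) = 36; favorable C(3,1)*C(6,1) = 18; P = 1/2; answer 1/2
Part II: U1 = 1/2; threaded value p + q = 3; r = -17; cross terms: (11*-7 - 39*-17)=586, (39*11 - 12*-7)=513, (12*-17 - 11*11)=-325; twice the area = |774| = 774; area = 387; boundary points = 2 + 9 + 1 = 12; strictly interior points = area - boundary/2 + 1 = 382; answer 382

382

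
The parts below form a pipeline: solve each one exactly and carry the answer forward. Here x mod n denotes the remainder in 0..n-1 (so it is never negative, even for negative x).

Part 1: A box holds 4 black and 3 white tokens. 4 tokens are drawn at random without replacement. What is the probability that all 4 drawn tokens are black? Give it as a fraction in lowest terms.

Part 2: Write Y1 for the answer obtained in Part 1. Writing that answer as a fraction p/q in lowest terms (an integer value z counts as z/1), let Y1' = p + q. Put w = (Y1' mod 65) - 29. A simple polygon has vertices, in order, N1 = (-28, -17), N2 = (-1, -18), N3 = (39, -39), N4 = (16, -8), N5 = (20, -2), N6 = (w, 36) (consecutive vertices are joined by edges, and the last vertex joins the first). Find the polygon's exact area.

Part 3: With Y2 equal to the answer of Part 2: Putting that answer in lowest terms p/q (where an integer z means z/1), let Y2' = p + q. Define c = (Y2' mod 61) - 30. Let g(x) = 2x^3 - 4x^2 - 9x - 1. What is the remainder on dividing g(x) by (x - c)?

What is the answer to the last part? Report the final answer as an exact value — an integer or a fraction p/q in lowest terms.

50129

Part 1: total draws C(7,4) = 35; favorable C(4,4) = 1; P = 1/35; answer 1/35
Part 2: Y1 = 1/35; threaded value p + q = 36; w = 7; cross terms: (-28*-18 - -1*-17)=487, (-1*-39 - 39*-18)=741, (39*-8 - 16*-39)=312, (16*-2 - 20*-8)=128, (20*36 - 7*-2)=734, (7*-17 - -28*36)=889; twice the area = |3291| = 3291; area = 3291/2; answer 3291/2
Part 3: Y2 = 3291/2; threaded value p + q = 3293; c = 30; remainder = value at the root: 2*(30)^3 - 4*(30)^2 - 9*(30)^1 - 1 = (54000) + (-3600) + (-270) + (-1) = 50129; answer 50129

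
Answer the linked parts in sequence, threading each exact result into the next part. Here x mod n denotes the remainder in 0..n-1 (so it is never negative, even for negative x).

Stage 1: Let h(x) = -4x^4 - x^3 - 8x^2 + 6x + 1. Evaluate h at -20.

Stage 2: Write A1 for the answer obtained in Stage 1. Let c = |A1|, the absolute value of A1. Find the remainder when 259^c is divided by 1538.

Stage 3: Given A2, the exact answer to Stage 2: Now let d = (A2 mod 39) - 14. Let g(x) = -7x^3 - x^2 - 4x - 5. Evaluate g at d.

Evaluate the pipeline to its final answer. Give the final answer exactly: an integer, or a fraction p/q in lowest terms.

-48455

Stage 1: -4*(-20)^4 - 1*(-20)^3 - 8*(-20)^2 + 6*(-20)^1 + 1 = (-640000) + (8000) + (-3200) + (-120) + (1) = -635319; answer -635319
Stage 2: A1 = -635319; c = 635319; squarings mod 1538: 259^1=259, 259^2=947, 259^4=155, 259^8=955, 259^16=1529, 259^32=81, 259^64=409, 259^128=1177, 259^256=1129, 259^512=1177, 259^1024=1129, 259^2048=1177, 259^4096=1129, 259^8192=1177, 259^16384=1129, 259^32768=1177, 259^65536=1129, 259^131072=1177, 259^262144=1129, 259^524288=1177; 259^635319 = 259^1 * 259^2 * 259^4 * 259^16 * 259^32 * 259^128 * 259^256 * 259^4096 * 259^8192 * 259^32768 * 259^65536 * 259^524288 = 969 (mod 1538); answer 969
Stage 3: A2 = 969; d = 19; -7*(19)^3 - 1*(19)^2 - 4*(19)^1 - 5 = (-48013) + (-361) + (-76) + (-5) = -48455; answer -48455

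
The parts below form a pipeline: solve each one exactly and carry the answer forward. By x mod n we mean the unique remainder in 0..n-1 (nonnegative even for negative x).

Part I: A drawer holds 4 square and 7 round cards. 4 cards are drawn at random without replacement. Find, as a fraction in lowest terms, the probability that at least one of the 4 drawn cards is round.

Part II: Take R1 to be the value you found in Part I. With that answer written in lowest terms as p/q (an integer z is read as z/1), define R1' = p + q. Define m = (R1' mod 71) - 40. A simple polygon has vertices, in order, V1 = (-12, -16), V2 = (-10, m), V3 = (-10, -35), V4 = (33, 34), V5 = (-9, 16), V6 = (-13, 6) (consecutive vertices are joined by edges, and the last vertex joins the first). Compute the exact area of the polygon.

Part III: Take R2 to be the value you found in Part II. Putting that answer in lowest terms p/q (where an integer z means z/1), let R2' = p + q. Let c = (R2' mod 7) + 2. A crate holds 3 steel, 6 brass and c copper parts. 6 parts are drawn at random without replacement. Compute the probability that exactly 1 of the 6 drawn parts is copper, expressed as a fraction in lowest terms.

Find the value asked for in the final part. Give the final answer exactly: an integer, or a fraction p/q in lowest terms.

63/572

Part I: total draws C(11,4) = 330; complement C(4,4) = 1; favorable 330 - 1 = 329; P = 329/330; answer 329/330
Part II: R1 = 329/330; threaded value p + q = 659; m = -20; cross terms: (-12*-20 - -10*-16)=80, (-10*-35 - -10*-20)=150, (-10*34 - 33*-35)=815, (33*16 - -9*34)=834, (-9*6 - -13*16)=154, (-13*-16 - -12*6)=280; twice the area = |2313| = 2313; area = 2313/2; answer 2313/2
Part III: R2 = 2313/2; threaded value p + q = 2315; c = 7; total draws C(16,6) = 8008; favorable C(7,1)*C(9,5) = 882; P = 63/572; answer 63/572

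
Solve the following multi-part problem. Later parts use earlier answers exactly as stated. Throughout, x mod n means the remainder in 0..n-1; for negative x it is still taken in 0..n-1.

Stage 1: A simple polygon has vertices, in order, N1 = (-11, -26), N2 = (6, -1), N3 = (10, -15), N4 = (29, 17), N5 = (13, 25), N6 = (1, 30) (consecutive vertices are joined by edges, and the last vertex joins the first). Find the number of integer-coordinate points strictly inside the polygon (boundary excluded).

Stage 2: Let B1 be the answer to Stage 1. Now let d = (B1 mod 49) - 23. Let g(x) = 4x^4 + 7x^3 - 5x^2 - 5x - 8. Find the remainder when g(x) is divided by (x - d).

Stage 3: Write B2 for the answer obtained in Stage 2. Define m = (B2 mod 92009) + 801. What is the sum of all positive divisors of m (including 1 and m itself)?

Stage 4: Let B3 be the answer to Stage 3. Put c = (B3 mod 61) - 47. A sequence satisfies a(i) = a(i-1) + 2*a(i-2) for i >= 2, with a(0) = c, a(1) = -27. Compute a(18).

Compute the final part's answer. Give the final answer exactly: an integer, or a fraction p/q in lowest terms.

Stage 1: cross terms: (-11*-1 - 6*-26)=167, (6*-15 - 10*-1)=-80, (10*17 - 29*-15)=605, (29*25 - 13*17)=504, (13*30 - 1*25)=365, (1*-26 - -11*30)=304; twice the area = |1865| = 1865; area = 1865/2; boundary points = 1 + 2 + 1 + 8 + 1 + 4 = 17; strictly interior points = area - boundary/2 + 1 = 925; answer 925
Stage 2: B1 = 925; d = 20; remainder = value at the root: 4*(20)^4 + 7*(20)^3 - 5*(20)^2 - 5*(20)^1 - 8 = (640000) + (56000) + (-2000) + (-100) + (-8) = 693892; answer 693892
Stage 3: B2 = 693892; m = 50630; 50630 = 2 * 5 * 61 * 83; sigma = (1 + 2) * (1 + 5) * (1 + 61) * (1 + 83) = 3 * 6 * 62 * 84 = 93744; answer 93744
Stage 4: B3 = 93744; c = 1; a(2) = 1*(-27) + 2*(1) = -25; iterating: a(2)=-25, a(3)=-79, a(4)=-129, a(5)=-287, a(6)=-545, a(7)=-1119, a(8)=-2209, a(9)=-4447, a(10)=-8865, a(11)=-17759, a(12)=-35489, a(13)=-71007, a(14)=-141985, a(15)=-283999, a(16)=-567969, a(17)=-1135967, a(18)=-2271905; answer -2271905

-2271905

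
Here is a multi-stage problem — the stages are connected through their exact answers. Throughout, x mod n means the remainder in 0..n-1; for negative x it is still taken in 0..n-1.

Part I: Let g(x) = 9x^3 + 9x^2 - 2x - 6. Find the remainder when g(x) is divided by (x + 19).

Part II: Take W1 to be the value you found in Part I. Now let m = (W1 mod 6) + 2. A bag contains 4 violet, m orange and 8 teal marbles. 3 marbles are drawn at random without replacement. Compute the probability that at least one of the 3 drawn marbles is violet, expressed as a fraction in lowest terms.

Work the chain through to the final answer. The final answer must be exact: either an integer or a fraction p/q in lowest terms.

17/28

Part I: remainder = value at the root: 9*(-19)^3 + 9*(-19)^2 - 2*(-19)^1 - 6 = (-61731) + (3249) + (38) + (-6) = -58450; answer -58450
Part II: W1 = -58450; m = 4; total draws C(16,3) = 560; complement C(12,3) = 220; favorable 560 - 220 = 340; P = 17/28; answer 17/28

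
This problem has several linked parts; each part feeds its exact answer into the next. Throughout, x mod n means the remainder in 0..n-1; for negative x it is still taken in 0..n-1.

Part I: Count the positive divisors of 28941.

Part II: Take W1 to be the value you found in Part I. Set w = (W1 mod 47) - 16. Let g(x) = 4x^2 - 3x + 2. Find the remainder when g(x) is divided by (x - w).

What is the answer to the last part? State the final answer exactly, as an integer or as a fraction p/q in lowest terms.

282

Part I: 28941 = 3 * 11 * 877; number of divisors = (1+1) * (1+1) * (1+1) = 8; answer 8
Part II: W1 = 8; w = -8; remainder = value at the root: 4*(-8)^2 - 3*(-8)^1 + 2 = (256) + (24) + (2) = 282; answer 282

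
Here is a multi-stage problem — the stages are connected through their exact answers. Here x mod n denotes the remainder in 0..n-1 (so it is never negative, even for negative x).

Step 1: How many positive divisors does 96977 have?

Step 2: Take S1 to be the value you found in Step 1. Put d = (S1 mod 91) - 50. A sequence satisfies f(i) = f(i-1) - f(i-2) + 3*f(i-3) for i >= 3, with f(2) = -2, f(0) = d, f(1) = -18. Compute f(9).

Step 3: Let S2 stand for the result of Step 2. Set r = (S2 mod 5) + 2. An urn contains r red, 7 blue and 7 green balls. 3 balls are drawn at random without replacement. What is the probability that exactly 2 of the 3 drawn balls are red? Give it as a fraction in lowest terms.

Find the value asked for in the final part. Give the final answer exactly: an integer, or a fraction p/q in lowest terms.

Step 1: 96977 = 37 * 2621; number of divisors = (1+1) * (1+1) = 4; answer 4
Step 2: S1 = 4; d = -46; f(3) = 1*(-2) - 1*(-18) + 3*(-46) = -122; iterating: f(3)=-122, f(4)=-174, f(5)=-58, f(6)=-250, f(7)=-714, f(8)=-638, f(9)=-674; answer -674
Step 3: S2 = -674; r = 3; total draws C(17,3) = 680; favorable C(3,2)*C(14,1) = 42; P = 21/340; answer 21/340

21/340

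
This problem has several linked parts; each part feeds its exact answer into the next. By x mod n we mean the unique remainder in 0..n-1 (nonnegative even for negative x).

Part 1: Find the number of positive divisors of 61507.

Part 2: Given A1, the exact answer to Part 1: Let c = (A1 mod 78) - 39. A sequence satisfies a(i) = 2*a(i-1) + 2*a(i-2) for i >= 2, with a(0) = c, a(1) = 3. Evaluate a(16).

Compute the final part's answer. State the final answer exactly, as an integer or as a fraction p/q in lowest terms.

-66987264

Part 1: 61507 is prime, so its only divisors are 1 and 61507; count = 2; answer 2
Part 2: A1 = 2; c = -37; a(2) = 2*(3) + 2*(-37) = -68; iterating: a(2)=-68, a(3)=-130, a(4)=-396, a(5)=-1052, a(6)=-2896, a(7)=-7896, a(8)=-21584, a(9)=-58960, a(10)=-161088, a(11)=-440096, a(12)=-1202368, a(13)=-3284928, a(14)=-8974592, a(15)=-24519040, a(16)=-66987264; answer -66987264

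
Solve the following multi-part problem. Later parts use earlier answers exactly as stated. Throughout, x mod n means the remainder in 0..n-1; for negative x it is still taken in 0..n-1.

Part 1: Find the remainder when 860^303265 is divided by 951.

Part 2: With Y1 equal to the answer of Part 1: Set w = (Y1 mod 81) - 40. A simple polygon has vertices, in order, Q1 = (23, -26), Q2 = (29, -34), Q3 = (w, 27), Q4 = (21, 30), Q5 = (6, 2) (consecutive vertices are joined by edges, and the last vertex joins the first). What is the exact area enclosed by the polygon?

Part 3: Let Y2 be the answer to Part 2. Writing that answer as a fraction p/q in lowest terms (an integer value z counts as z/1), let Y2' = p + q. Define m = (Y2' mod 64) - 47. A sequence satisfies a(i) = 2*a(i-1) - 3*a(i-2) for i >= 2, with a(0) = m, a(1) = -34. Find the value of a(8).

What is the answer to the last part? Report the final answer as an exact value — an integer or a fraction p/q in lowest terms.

Part 1: squarings mod 951: 860^1=860, 860^2=673, 860^4=253, 860^8=292, 860^16=625, 860^32=715, 860^64=538, 860^128=340, 860^256=529, 860^512=247, 860^1024=145, 860^2048=103, 860^4096=148, 860^8192=31, 860^16384=10, 860^32768=100, 860^65536=490, 860^131072=448, 860^262144=43; 860^303265 = 860^1 * 860^32 * 860^128 * 860^8192 * 860^32768 * 860^262144 = 410 (mod 951); answer 410
Part 2: Y1 = 410; w = -35; cross terms: (23*-34 - 29*-26)=-28, (29*27 - -35*-34)=-407, (-35*30 - 21*27)=-1617, (21*2 - 6*30)=-138, (6*-26 - 23*2)=-202; twice the area = |-2392| = 2392; area = 1196; answer 1196
Part 3: Y2 = 1196; threaded value p + q = 1197; m = -2; a(2) = 2*(-34) - 3*(-2) = -62; iterating: a(2)=-62, a(3)=-22, a(4)=142, a(5)=350, a(6)=274, a(7)=-502, a(8)=-1826; answer -1826

-1826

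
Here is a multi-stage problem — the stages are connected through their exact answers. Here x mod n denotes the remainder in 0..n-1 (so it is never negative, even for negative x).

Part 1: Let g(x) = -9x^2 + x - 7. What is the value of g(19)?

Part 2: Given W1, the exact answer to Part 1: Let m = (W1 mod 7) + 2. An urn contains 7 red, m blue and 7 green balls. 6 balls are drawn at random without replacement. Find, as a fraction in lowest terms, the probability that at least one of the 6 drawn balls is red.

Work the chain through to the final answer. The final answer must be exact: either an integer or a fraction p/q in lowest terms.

Part 1: -9*(19)^2 + 1*(19)^1 - 7 = (-3249) + (19) + (-7) = -3237; answer -3237
Part 2: W1 = -3237; m = 6; total draws C(20,6) = 38760; complement C(13,6) = 1716; favorable 38760 - 1716 = 37044; P = 3087/3230; answer 3087/3230

3087/3230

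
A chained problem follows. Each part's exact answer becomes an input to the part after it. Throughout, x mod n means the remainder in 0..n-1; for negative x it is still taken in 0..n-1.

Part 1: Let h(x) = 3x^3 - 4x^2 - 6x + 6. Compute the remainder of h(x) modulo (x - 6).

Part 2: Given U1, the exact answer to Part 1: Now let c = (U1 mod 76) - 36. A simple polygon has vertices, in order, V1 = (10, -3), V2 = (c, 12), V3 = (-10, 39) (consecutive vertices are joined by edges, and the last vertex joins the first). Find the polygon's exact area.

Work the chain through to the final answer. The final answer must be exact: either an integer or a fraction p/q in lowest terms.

438

Part 1: remainder = value at the root: 3*(6)^3 - 4*(6)^2 - 6*(6)^1 + 6 = (648) + (-144) + (-36) + (6) = 474; answer 474
Part 2: U1 = 474; c = -18; cross terms: (10*12 - -18*-3)=66, (-18*39 - -10*12)=-582, (-10*-3 - 10*39)=-360; twice the area = |-876| = 876; area = 438; answer 438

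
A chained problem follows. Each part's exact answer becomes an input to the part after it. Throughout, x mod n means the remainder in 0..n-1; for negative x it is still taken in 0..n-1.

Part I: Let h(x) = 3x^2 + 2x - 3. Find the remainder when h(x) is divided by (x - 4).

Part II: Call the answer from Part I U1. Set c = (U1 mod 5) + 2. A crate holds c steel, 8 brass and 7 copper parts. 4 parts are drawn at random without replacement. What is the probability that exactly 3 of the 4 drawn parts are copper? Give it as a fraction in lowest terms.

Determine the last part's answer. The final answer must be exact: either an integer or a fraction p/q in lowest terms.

Part I: remainder = value at the root: 3*(4)^2 + 2*(4)^1 - 3 = (48) + (8) + (-3) = 53; answer 53
Part II: U1 = 53; c = 5; total draws C(20,4) = 4845; favorable C(7,3)*C(13,1) = 455; P = 91/969; answer 91/969

91/969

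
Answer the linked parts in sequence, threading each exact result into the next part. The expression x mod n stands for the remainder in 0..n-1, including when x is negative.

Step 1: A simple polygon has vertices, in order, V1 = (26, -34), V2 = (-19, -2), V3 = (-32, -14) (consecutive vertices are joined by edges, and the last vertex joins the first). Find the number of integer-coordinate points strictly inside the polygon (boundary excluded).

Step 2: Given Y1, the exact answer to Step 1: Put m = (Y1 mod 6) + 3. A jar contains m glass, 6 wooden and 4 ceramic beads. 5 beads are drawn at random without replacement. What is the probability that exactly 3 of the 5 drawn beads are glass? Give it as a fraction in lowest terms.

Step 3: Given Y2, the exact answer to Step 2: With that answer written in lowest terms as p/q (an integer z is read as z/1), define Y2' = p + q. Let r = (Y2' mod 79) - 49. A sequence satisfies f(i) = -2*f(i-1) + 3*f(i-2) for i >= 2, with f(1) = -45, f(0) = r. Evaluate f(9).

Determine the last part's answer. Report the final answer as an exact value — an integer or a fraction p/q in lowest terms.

Step 1: cross terms: (26*-2 - -19*-34)=-698, (-19*-14 - -32*-2)=202, (-32*-34 - 26*-14)=1452; twice the area = |956| = 956; area = 478; boundary points = 1 + 1 + 2 = 4; strictly interior points = area - boundary/2 + 1 = 477; answer 477
Step 2: Y1 = 477; m = 6; total draws C(16,5) = 4368; favorable C(6,3)*C(10,2) = 900; P = 75/364; answer 75/364
Step 3: Y2 = 75/364; threaded value p + q = 439; r = -5; f(2) = -2*(-45) + 3*(-5) = 75; iterating: f(2)=75, f(3)=-285, f(4)=795, f(5)=-2445, f(6)=7275, f(7)=-21885, f(8)=65595, f(9)=-196845; answer -196845

-196845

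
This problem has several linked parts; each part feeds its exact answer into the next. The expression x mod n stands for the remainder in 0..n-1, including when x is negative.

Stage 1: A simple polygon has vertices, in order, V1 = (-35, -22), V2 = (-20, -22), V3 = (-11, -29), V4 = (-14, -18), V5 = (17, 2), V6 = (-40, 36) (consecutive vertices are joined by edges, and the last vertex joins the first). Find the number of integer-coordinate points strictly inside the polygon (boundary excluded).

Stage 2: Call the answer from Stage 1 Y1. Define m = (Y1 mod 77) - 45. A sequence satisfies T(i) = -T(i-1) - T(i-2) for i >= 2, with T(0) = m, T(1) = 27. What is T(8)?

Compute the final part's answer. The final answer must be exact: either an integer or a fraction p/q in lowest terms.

Stage 1: cross terms: (-35*-22 - -20*-22)=330, (-20*-29 - -11*-22)=338, (-11*-18 - -14*-29)=-208, (-14*2 - 17*-18)=278, (17*36 - -40*2)=692, (-40*-22 - -35*36)=2140; twice the area = |3570| = 3570; area = 1785; boundary points = 15 + 1 + 1 + 1 + 1 + 1 = 20; strictly interior points = area - boundary/2 + 1 = 1776; answer 1776
Stage 2: Y1 = 1776; m = -40; T(2) = -1*(27) - 1*(-40) = 13; iterating: T(2)=13, T(3)=-40, T(4)=27, T(5)=13, T(6)=-40, T(7)=27, T(8)=13; answer 13

13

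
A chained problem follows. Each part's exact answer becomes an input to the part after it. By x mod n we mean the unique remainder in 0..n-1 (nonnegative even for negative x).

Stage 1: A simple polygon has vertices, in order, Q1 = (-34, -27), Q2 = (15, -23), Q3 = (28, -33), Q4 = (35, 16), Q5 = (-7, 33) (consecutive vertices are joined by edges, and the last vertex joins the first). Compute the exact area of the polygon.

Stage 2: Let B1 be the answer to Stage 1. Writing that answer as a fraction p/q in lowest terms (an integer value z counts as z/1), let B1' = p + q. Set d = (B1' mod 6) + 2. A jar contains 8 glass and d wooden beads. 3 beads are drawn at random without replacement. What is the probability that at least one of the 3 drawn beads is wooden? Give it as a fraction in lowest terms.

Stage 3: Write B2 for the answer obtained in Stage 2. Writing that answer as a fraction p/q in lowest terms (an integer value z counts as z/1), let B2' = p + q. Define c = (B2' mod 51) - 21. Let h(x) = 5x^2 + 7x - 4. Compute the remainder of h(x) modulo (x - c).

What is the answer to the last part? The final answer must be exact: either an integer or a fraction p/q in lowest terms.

-6

Stage 1: cross terms: (-34*-23 - 15*-27)=1187, (15*-33 - 28*-23)=149, (28*16 - 35*-33)=1603, (35*33 - -7*16)=1267, (-7*-27 - -34*33)=1311; twice the area = |5517| = 5517; area = 5517/2; answer 5517/2
Stage 2: B1 = 5517/2; threaded value p + q = 5519; d = 7; total draws C(15,3) = 455; complement C(8,3) = 56; favorable 455 - 56 = 399; P = 57/65; answer 57/65
Stage 3: B2 = 57/65; threaded value p + q = 122; c = -1; remainder = value at the root: 5*(-1)^2 + 7*(-1)^1 - 4 = (5) + (-7) + (-4) = -6; answer -6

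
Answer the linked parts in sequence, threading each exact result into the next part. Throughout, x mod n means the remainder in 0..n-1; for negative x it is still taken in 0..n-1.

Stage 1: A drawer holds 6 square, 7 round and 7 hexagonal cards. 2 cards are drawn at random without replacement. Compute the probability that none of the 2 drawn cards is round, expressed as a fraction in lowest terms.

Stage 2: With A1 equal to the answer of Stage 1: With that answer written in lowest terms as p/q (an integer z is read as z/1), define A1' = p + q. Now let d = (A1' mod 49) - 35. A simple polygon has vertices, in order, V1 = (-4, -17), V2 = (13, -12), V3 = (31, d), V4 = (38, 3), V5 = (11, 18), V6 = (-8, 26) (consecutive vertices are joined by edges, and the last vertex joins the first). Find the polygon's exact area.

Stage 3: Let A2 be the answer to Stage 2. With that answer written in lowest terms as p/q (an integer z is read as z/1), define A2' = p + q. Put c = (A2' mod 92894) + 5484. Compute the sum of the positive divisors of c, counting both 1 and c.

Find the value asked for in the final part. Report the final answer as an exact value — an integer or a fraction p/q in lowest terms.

15288

Stage 1: total draws C(20,2) = 190; favorable C(13,2) = 78; P = 39/95; answer 39/95
Stage 2: A1 = 39/95; threaded value p + q = 134; d = 1; cross terms: (-4*-12 - 13*-17)=269, (13*1 - 31*-12)=385, (31*3 - 38*1)=55, (38*18 - 11*3)=651, (11*26 - -8*18)=430, (-8*-17 - -4*26)=240; twice the area = |2030| = 2030; area = 1015; answer 1015
Stage 3: A2 = 1015; threaded value p + q = 1016; c = 6500; 6500 = 2^2 * 5^3 * 13; sigma = (1 + 2 + 4) * (1 + 5 + 25 + 125) * (1 + 13) = 7 * 156 * 14 = 15288; answer 15288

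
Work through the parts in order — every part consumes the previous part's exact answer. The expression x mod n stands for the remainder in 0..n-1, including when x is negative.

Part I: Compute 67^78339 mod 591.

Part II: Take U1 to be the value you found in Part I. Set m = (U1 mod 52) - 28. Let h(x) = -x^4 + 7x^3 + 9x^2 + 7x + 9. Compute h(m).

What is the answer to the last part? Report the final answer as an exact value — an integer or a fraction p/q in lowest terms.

499

Part I: squarings mod 591: 67^1=67, 67^2=352, 67^4=385, 67^8=475, 67^16=454, 67^32=448, 67^64=355, 67^128=142, 67^256=70, 67^512=172, 67^1024=34, 67^2048=565, 67^4096=85, 67^8192=133, 67^16384=550, 67^32768=499, 67^65536=190; 67^78339 = 67^1 * 67^2 * 67^512 * 67^4096 * 67^8192 * 67^65536 = 451 (mod 591); answer 451
Part II: U1 = 451; m = 7; -1*(7)^4 + 7*(7)^3 + 9*(7)^2 + 7*(7)^1 + 9 = (-2401) + (2401) + (441) + (49) + (9) = 499; answer 499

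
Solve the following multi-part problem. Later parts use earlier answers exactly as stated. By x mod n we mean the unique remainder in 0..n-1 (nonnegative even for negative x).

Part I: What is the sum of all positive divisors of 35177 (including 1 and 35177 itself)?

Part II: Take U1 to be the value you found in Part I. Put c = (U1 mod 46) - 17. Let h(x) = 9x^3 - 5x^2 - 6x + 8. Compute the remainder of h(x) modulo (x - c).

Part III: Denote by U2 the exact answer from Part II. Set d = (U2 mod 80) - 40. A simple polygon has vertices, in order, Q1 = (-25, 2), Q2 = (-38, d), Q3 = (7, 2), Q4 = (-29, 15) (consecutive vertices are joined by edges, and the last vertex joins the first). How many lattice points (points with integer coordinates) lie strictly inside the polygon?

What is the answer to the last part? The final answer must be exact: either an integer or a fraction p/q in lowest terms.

Part I: 35177 = 29 * 1213; sigma = (1 + 29) * (1 + 1213) = 30 * 1214 = 36420; answer 36420
Part II: U1 = 36420; c = 17; remainder = value at the root: 9*(17)^3 - 5*(17)^2 - 6*(17)^1 + 8 = (44217) + (-1445) + (-102) + (8) = 42678; answer 42678
Part III: U2 = 42678; d = -2; cross terms: (-25*-2 - -38*2)=126, (-38*2 - 7*-2)=-62, (7*15 - -29*2)=163, (-29*2 - -25*15)=317; twice the area = |544| = 544; area = 272; boundary points = 1 + 1 + 1 + 1 = 4; strictly interior points = area - boundary/2 + 1 = 271; answer 271

271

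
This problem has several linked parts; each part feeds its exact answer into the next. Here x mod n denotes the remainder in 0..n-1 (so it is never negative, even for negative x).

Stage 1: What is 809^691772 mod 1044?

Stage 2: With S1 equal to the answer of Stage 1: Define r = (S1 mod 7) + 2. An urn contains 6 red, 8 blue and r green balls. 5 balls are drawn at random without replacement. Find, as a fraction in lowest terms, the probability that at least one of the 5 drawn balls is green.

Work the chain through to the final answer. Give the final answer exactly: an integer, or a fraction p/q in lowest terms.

23/34

Stage 1: squarings mod 1044: 809^1=809, 809^2=937, 809^4=1009, 809^8=181, 809^16=397, 809^32=1009, 809^64=181, 809^128=397, 809^256=1009, 809^512=181, 809^1024=397, 809^2048=1009, 809^4096=181, 809^8192=397, 809^16384=1009, 809^32768=181, 809^65536=397, 809^131072=1009, 809^262144=181, 809^524288=397; 809^691772 = 809^4 * 809^8 * 809^16 * 809^32 * 809^512 * 809^1024 * 809^2048 * 809^32768 * 809^131072 * 809^524288 = 1009 (mod 1044); answer 1009
Stage 2: S1 = 1009; r = 3; total draws C(17,5) = 6188; complement C(14,5) = 2002; favorable 6188 - 2002 = 4186; P = 23/34; answer 23/34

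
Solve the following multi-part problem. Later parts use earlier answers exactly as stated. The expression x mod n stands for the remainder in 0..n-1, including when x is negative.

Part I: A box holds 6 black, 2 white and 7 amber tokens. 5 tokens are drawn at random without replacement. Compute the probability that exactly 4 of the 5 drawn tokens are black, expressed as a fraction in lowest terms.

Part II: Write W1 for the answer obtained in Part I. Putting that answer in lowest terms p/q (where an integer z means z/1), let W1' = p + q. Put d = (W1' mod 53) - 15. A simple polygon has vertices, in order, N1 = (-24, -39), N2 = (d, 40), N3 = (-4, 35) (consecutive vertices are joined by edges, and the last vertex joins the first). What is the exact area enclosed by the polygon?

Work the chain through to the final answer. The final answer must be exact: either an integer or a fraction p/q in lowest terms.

986

Part I: total draws C(15,5) = 3003; favorable C(6,4)*C(9,1) = 135; P = 45/1001; answer 45/1001
Part II: W1 = 45/1001; threaded value p + q = 1046; d = 24; cross terms: (-24*40 - 24*-39)=-24, (24*35 - -4*40)=1000, (-4*-39 - -24*35)=996; twice the area = |1972| = 1972; area = 986; answer 986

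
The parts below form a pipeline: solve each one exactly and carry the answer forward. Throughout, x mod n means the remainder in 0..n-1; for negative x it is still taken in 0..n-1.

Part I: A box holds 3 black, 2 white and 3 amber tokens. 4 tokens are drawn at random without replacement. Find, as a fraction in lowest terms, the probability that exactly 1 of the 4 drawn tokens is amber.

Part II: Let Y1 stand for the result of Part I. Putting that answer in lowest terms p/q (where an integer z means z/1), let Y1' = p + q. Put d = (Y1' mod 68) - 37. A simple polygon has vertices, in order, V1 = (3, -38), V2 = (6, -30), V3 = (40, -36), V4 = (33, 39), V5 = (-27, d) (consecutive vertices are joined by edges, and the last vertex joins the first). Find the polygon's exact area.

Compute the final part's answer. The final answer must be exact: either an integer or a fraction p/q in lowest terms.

5139/2

Part I: total draws C(8,4) = 70; favorable C(3,1)*C(5,3) = 30; P = 3/7; answer 3/7
Part II: Y1 = 3/7; threaded value p + q = 10; d = -27; cross terms: (3*-30 - 6*-38)=138, (6*-36 - 40*-30)=984, (40*39 - 33*-36)=2748, (33*-27 - -27*39)=162, (-27*-38 - 3*-27)=1107; twice the area = |5139| = 5139; area = 5139/2; answer 5139/2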